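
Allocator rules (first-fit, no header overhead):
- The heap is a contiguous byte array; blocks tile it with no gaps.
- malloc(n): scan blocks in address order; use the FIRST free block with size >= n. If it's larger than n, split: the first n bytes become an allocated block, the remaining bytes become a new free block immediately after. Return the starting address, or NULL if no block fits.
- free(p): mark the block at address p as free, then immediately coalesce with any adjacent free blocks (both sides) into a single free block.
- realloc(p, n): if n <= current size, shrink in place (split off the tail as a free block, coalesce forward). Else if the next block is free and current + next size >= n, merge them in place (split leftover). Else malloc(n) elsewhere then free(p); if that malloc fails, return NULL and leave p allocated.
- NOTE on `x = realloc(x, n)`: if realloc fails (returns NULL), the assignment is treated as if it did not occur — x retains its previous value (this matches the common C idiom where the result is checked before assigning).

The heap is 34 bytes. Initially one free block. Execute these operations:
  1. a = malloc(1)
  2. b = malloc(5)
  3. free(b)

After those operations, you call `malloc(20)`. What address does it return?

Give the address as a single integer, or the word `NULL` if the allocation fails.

Answer: 1

Derivation:
Op 1: a = malloc(1) -> a = 0; heap: [0-0 ALLOC][1-33 FREE]
Op 2: b = malloc(5) -> b = 1; heap: [0-0 ALLOC][1-5 ALLOC][6-33 FREE]
Op 3: free(b) -> (freed b); heap: [0-0 ALLOC][1-33 FREE]
malloc(20): first-fit scan over [0-0 ALLOC][1-33 FREE] -> 1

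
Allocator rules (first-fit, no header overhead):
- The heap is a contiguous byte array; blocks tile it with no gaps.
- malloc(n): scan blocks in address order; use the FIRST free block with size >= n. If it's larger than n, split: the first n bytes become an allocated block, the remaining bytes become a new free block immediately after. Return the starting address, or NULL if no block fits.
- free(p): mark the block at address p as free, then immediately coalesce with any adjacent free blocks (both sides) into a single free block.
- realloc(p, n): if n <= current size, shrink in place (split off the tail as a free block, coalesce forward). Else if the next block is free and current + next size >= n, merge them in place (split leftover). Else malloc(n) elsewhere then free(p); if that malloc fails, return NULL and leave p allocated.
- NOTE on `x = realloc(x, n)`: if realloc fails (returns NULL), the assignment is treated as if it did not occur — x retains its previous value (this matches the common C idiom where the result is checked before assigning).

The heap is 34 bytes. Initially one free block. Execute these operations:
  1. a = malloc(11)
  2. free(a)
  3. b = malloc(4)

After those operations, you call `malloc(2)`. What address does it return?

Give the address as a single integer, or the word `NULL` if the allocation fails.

Answer: 4

Derivation:
Op 1: a = malloc(11) -> a = 0; heap: [0-10 ALLOC][11-33 FREE]
Op 2: free(a) -> (freed a); heap: [0-33 FREE]
Op 3: b = malloc(4) -> b = 0; heap: [0-3 ALLOC][4-33 FREE]
malloc(2): first-fit scan over [0-3 ALLOC][4-33 FREE] -> 4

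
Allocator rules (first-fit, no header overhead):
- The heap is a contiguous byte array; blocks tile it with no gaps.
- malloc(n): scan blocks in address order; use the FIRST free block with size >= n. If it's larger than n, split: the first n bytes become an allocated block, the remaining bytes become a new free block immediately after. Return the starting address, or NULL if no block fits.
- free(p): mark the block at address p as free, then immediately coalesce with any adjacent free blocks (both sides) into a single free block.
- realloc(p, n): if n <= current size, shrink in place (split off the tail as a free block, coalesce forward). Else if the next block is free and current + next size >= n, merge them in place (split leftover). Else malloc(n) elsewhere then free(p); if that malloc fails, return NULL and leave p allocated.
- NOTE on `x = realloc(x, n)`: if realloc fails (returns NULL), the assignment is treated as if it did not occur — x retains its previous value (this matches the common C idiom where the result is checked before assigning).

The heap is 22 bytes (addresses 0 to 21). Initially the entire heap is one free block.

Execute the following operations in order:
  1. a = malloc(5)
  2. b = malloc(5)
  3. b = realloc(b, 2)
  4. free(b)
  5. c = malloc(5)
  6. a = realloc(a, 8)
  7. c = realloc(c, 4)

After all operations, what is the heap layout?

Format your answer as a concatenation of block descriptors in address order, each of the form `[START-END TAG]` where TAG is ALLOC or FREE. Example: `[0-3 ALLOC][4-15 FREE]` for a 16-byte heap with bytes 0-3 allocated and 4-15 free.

Answer: [0-4 FREE][5-8 ALLOC][9-9 FREE][10-17 ALLOC][18-21 FREE]

Derivation:
Op 1: a = malloc(5) -> a = 0; heap: [0-4 ALLOC][5-21 FREE]
Op 2: b = malloc(5) -> b = 5; heap: [0-4 ALLOC][5-9 ALLOC][10-21 FREE]
Op 3: b = realloc(b, 2) -> b = 5; heap: [0-4 ALLOC][5-6 ALLOC][7-21 FREE]
Op 4: free(b) -> (freed b); heap: [0-4 ALLOC][5-21 FREE]
Op 5: c = malloc(5) -> c = 5; heap: [0-4 ALLOC][5-9 ALLOC][10-21 FREE]
Op 6: a = realloc(a, 8) -> a = 10; heap: [0-4 FREE][5-9 ALLOC][10-17 ALLOC][18-21 FREE]
Op 7: c = realloc(c, 4) -> c = 5; heap: [0-4 FREE][5-8 ALLOC][9-9 FREE][10-17 ALLOC][18-21 FREE]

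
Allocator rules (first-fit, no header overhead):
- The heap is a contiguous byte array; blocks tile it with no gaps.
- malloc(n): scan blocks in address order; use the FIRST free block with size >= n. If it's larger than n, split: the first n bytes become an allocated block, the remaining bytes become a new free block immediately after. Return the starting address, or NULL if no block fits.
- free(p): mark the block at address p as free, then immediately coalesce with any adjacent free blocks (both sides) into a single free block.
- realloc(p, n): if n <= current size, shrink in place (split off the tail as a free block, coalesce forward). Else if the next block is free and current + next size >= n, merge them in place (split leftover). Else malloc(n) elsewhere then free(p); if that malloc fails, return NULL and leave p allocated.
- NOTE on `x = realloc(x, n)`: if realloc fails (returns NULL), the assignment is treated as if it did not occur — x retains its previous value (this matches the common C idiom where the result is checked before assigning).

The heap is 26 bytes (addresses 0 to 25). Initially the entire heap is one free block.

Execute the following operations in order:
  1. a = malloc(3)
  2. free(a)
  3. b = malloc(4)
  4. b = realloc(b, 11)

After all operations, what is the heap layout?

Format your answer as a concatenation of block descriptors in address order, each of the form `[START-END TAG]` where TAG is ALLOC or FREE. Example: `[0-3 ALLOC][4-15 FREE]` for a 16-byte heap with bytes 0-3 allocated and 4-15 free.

Op 1: a = malloc(3) -> a = 0; heap: [0-2 ALLOC][3-25 FREE]
Op 2: free(a) -> (freed a); heap: [0-25 FREE]
Op 3: b = malloc(4) -> b = 0; heap: [0-3 ALLOC][4-25 FREE]
Op 4: b = realloc(b, 11) -> b = 0; heap: [0-10 ALLOC][11-25 FREE]

Answer: [0-10 ALLOC][11-25 FREE]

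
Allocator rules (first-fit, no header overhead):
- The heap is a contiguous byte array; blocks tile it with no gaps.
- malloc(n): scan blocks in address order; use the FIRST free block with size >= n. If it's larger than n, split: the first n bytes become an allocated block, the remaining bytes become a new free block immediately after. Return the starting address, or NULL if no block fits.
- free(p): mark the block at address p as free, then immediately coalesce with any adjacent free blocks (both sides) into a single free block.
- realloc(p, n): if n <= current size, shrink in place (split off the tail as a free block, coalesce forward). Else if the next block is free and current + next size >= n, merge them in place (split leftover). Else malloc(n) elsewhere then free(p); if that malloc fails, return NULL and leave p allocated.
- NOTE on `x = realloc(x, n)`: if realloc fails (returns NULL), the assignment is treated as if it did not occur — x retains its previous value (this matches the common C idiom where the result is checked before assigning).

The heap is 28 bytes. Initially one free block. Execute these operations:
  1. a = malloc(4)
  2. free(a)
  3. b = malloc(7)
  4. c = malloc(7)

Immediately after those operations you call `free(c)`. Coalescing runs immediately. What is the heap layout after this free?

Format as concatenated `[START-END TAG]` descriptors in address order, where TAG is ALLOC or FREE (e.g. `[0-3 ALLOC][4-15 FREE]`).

Answer: [0-6 ALLOC][7-27 FREE]

Derivation:
Op 1: a = malloc(4) -> a = 0; heap: [0-3 ALLOC][4-27 FREE]
Op 2: free(a) -> (freed a); heap: [0-27 FREE]
Op 3: b = malloc(7) -> b = 0; heap: [0-6 ALLOC][7-27 FREE]
Op 4: c = malloc(7) -> c = 7; heap: [0-6 ALLOC][7-13 ALLOC][14-27 FREE]
free(c): c = 7 -> block [7-13 ALLOC]; mark free, coalesce with adjacent free neighbors -> [0-6 ALLOC][7-27 FREE]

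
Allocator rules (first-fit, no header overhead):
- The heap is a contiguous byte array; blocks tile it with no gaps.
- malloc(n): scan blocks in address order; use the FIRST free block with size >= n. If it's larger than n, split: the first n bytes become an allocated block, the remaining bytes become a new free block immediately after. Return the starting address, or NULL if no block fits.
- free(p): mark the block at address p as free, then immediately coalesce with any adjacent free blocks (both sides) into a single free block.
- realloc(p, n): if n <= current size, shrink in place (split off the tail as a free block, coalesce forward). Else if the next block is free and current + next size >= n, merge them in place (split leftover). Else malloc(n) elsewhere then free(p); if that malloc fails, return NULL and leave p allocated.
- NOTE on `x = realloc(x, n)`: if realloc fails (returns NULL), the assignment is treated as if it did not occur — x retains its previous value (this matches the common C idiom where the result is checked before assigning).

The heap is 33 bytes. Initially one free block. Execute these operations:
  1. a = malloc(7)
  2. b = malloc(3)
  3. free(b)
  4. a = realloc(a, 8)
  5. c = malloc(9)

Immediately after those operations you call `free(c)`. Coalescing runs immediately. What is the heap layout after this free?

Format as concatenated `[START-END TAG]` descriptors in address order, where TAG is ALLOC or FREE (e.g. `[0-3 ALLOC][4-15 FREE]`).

Op 1: a = malloc(7) -> a = 0; heap: [0-6 ALLOC][7-32 FREE]
Op 2: b = malloc(3) -> b = 7; heap: [0-6 ALLOC][7-9 ALLOC][10-32 FREE]
Op 3: free(b) -> (freed b); heap: [0-6 ALLOC][7-32 FREE]
Op 4: a = realloc(a, 8) -> a = 0; heap: [0-7 ALLOC][8-32 FREE]
Op 5: c = malloc(9) -> c = 8; heap: [0-7 ALLOC][8-16 ALLOC][17-32 FREE]
free(c): c = 8 -> block [8-16 ALLOC]; mark free, coalesce with adjacent free neighbors -> [0-7 ALLOC][8-32 FREE]

Answer: [0-7 ALLOC][8-32 FREE]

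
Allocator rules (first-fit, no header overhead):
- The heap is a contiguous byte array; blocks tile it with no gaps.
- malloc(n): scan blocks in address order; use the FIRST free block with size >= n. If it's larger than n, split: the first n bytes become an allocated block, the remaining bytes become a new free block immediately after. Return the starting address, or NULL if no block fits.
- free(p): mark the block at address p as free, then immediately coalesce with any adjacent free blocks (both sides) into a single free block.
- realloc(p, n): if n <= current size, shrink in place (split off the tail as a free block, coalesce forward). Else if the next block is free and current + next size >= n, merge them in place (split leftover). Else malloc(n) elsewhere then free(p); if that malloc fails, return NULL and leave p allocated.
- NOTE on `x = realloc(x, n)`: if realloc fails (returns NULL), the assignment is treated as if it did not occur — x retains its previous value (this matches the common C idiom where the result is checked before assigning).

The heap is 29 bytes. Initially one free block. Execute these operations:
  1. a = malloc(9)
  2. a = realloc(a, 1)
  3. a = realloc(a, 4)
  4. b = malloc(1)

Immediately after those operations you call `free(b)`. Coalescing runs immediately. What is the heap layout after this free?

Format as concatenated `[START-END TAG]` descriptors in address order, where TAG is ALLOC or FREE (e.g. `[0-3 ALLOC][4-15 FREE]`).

Op 1: a = malloc(9) -> a = 0; heap: [0-8 ALLOC][9-28 FREE]
Op 2: a = realloc(a, 1) -> a = 0; heap: [0-0 ALLOC][1-28 FREE]
Op 3: a = realloc(a, 4) -> a = 0; heap: [0-3 ALLOC][4-28 FREE]
Op 4: b = malloc(1) -> b = 4; heap: [0-3 ALLOC][4-4 ALLOC][5-28 FREE]
free(b): b = 4 -> block [4-4 ALLOC]; mark free, coalesce with adjacent free neighbors -> [0-3 ALLOC][4-28 FREE]

Answer: [0-3 ALLOC][4-28 FREE]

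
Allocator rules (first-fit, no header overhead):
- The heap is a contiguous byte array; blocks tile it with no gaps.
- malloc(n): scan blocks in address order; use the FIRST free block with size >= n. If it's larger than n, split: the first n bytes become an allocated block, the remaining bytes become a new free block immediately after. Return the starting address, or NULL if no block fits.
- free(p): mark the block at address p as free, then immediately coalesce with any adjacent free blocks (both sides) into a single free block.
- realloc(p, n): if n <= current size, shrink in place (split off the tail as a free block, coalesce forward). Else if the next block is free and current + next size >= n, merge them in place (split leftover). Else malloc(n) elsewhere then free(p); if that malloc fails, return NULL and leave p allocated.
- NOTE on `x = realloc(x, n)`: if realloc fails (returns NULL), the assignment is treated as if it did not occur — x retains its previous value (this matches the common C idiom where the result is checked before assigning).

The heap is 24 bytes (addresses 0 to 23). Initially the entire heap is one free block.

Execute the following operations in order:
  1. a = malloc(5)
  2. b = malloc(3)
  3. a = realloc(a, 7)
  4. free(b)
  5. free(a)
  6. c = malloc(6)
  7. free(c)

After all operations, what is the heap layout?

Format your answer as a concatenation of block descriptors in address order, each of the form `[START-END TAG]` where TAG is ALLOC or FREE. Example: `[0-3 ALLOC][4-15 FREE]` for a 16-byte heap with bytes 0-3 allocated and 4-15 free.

Op 1: a = malloc(5) -> a = 0; heap: [0-4 ALLOC][5-23 FREE]
Op 2: b = malloc(3) -> b = 5; heap: [0-4 ALLOC][5-7 ALLOC][8-23 FREE]
Op 3: a = realloc(a, 7) -> a = 8; heap: [0-4 FREE][5-7 ALLOC][8-14 ALLOC][15-23 FREE]
Op 4: free(b) -> (freed b); heap: [0-7 FREE][8-14 ALLOC][15-23 FREE]
Op 5: free(a) -> (freed a); heap: [0-23 FREE]
Op 6: c = malloc(6) -> c = 0; heap: [0-5 ALLOC][6-23 FREE]
Op 7: free(c) -> (freed c); heap: [0-23 FREE]

Answer: [0-23 FREE]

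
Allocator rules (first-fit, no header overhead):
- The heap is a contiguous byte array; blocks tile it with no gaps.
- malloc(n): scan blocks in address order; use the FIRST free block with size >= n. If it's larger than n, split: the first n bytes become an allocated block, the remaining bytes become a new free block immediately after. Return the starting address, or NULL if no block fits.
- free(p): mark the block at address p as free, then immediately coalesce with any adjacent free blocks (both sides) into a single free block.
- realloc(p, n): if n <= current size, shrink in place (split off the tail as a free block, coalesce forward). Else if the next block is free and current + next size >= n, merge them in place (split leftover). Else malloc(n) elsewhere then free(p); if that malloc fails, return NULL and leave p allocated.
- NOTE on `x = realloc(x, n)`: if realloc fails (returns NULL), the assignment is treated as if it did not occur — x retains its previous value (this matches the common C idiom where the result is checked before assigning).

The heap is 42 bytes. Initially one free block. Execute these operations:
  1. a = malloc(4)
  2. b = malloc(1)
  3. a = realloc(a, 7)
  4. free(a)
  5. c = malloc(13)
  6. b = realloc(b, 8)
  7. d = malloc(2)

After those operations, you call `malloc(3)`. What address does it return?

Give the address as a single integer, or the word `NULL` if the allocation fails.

Answer: 2

Derivation:
Op 1: a = malloc(4) -> a = 0; heap: [0-3 ALLOC][4-41 FREE]
Op 2: b = malloc(1) -> b = 4; heap: [0-3 ALLOC][4-4 ALLOC][5-41 FREE]
Op 3: a = realloc(a, 7) -> a = 5; heap: [0-3 FREE][4-4 ALLOC][5-11 ALLOC][12-41 FREE]
Op 4: free(a) -> (freed a); heap: [0-3 FREE][4-4 ALLOC][5-41 FREE]
Op 5: c = malloc(13) -> c = 5; heap: [0-3 FREE][4-4 ALLOC][5-17 ALLOC][18-41 FREE]
Op 6: b = realloc(b, 8) -> b = 18; heap: [0-4 FREE][5-17 ALLOC][18-25 ALLOC][26-41 FREE]
Op 7: d = malloc(2) -> d = 0; heap: [0-1 ALLOC][2-4 FREE][5-17 ALLOC][18-25 ALLOC][26-41 FREE]
malloc(3): first-fit scan over [0-1 ALLOC][2-4 FREE][5-17 ALLOC][18-25 ALLOC][26-41 FREE] -> 2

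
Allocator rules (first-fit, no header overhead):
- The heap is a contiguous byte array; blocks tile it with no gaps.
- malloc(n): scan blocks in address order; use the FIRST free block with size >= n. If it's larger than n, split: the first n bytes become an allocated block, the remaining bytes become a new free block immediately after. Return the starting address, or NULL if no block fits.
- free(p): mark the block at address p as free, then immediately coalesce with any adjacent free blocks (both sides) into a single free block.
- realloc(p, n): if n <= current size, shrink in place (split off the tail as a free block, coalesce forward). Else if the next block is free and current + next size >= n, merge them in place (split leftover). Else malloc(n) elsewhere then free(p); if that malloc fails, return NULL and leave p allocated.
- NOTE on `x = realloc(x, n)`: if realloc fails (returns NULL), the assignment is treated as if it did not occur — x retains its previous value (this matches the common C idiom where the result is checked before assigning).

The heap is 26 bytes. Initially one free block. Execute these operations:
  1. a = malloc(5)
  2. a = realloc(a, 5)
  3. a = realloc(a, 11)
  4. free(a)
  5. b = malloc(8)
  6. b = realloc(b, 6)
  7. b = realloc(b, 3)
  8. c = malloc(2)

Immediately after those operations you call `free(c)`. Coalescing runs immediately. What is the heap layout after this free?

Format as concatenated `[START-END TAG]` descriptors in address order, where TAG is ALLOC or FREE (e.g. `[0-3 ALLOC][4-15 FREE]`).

Answer: [0-2 ALLOC][3-25 FREE]

Derivation:
Op 1: a = malloc(5) -> a = 0; heap: [0-4 ALLOC][5-25 FREE]
Op 2: a = realloc(a, 5) -> a = 0; heap: [0-4 ALLOC][5-25 FREE]
Op 3: a = realloc(a, 11) -> a = 0; heap: [0-10 ALLOC][11-25 FREE]
Op 4: free(a) -> (freed a); heap: [0-25 FREE]
Op 5: b = malloc(8) -> b = 0; heap: [0-7 ALLOC][8-25 FREE]
Op 6: b = realloc(b, 6) -> b = 0; heap: [0-5 ALLOC][6-25 FREE]
Op 7: b = realloc(b, 3) -> b = 0; heap: [0-2 ALLOC][3-25 FREE]
Op 8: c = malloc(2) -> c = 3; heap: [0-2 ALLOC][3-4 ALLOC][5-25 FREE]
free(c): c = 3 -> block [3-4 ALLOC]; mark free, coalesce with adjacent free neighbors -> [0-2 ALLOC][3-25 FREE]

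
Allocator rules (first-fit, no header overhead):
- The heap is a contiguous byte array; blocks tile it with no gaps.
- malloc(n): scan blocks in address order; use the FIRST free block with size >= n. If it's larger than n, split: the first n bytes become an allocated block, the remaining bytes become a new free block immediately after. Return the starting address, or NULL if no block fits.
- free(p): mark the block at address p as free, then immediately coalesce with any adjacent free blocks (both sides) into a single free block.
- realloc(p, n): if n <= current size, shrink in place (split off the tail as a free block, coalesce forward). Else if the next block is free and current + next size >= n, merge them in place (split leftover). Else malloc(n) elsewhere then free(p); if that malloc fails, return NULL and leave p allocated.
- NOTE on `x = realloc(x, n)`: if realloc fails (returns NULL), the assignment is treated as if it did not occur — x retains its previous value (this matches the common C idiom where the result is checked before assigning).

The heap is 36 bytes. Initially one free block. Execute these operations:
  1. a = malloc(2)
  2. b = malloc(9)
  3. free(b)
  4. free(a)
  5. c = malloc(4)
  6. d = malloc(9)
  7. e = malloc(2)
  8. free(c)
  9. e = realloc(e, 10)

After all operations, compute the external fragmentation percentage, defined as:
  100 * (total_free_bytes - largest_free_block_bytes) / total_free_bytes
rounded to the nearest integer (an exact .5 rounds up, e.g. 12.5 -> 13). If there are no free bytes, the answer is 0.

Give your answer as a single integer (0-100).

Answer: 24

Derivation:
Op 1: a = malloc(2) -> a = 0; heap: [0-1 ALLOC][2-35 FREE]
Op 2: b = malloc(9) -> b = 2; heap: [0-1 ALLOC][2-10 ALLOC][11-35 FREE]
Op 3: free(b) -> (freed b); heap: [0-1 ALLOC][2-35 FREE]
Op 4: free(a) -> (freed a); heap: [0-35 FREE]
Op 5: c = malloc(4) -> c = 0; heap: [0-3 ALLOC][4-35 FREE]
Op 6: d = malloc(9) -> d = 4; heap: [0-3 ALLOC][4-12 ALLOC][13-35 FREE]
Op 7: e = malloc(2) -> e = 13; heap: [0-3 ALLOC][4-12 ALLOC][13-14 ALLOC][15-35 FREE]
Op 8: free(c) -> (freed c); heap: [0-3 FREE][4-12 ALLOC][13-14 ALLOC][15-35 FREE]
Op 9: e = realloc(e, 10) -> e = 13; heap: [0-3 FREE][4-12 ALLOC][13-22 ALLOC][23-35 FREE]
Free blocks: [4 13] total_free=17 largest=13 -> 100*(17-13)/17 = 400/17 ≈ 23.529 -> rounds to 24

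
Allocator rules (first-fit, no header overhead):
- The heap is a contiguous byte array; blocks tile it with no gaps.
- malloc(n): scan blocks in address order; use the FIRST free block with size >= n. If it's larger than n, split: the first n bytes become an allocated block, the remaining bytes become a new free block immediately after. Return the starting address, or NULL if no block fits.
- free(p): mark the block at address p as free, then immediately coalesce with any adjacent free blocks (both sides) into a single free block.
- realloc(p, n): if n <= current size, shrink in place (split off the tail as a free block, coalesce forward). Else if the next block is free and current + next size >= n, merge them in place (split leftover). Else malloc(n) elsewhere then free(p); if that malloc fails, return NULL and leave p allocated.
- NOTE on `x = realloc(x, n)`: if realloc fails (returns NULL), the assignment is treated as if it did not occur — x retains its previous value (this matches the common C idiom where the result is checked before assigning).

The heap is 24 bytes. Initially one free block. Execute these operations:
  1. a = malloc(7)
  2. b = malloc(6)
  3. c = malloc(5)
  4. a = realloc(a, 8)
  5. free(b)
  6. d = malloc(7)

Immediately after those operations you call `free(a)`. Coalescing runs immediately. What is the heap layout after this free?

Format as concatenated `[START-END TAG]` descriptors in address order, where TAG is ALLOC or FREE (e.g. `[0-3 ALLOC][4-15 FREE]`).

Answer: [0-12 FREE][13-17 ALLOC][18-23 FREE]

Derivation:
Op 1: a = malloc(7) -> a = 0; heap: [0-6 ALLOC][7-23 FREE]
Op 2: b = malloc(6) -> b = 7; heap: [0-6 ALLOC][7-12 ALLOC][13-23 FREE]
Op 3: c = malloc(5) -> c = 13; heap: [0-6 ALLOC][7-12 ALLOC][13-17 ALLOC][18-23 FREE]
Op 4: a = realloc(a, 8) -> NULL (a unchanged); heap: [0-6 ALLOC][7-12 ALLOC][13-17 ALLOC][18-23 FREE]
Op 5: free(b) -> (freed b); heap: [0-6 ALLOC][7-12 FREE][13-17 ALLOC][18-23 FREE]
Op 6: d = malloc(7) -> d = NULL; heap: [0-6 ALLOC][7-12 FREE][13-17 ALLOC][18-23 FREE]
free(a): a = 0 -> block [0-6 ALLOC]; mark free, coalesce with adjacent free neighbors -> [0-12 FREE][13-17 ALLOC][18-23 FREE]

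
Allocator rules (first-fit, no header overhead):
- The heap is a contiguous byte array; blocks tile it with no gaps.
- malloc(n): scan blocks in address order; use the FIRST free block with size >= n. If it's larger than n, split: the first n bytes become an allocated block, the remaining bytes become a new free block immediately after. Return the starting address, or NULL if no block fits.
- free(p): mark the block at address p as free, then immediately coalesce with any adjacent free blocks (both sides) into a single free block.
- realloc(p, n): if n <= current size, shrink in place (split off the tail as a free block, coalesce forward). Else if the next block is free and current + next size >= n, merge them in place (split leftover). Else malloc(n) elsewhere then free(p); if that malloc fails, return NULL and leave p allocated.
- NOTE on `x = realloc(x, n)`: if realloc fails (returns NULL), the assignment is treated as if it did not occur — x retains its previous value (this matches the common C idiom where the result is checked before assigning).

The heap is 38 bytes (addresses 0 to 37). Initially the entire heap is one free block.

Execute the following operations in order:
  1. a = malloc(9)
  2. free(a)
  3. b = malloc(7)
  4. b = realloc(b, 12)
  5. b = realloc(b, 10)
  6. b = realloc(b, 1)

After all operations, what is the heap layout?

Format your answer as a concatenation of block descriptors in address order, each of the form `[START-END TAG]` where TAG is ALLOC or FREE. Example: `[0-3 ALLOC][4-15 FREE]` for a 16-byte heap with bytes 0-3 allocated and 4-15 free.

Op 1: a = malloc(9) -> a = 0; heap: [0-8 ALLOC][9-37 FREE]
Op 2: free(a) -> (freed a); heap: [0-37 FREE]
Op 3: b = malloc(7) -> b = 0; heap: [0-6 ALLOC][7-37 FREE]
Op 4: b = realloc(b, 12) -> b = 0; heap: [0-11 ALLOC][12-37 FREE]
Op 5: b = realloc(b, 10) -> b = 0; heap: [0-9 ALLOC][10-37 FREE]
Op 6: b = realloc(b, 1) -> b = 0; heap: [0-0 ALLOC][1-37 FREE]

Answer: [0-0 ALLOC][1-37 FREE]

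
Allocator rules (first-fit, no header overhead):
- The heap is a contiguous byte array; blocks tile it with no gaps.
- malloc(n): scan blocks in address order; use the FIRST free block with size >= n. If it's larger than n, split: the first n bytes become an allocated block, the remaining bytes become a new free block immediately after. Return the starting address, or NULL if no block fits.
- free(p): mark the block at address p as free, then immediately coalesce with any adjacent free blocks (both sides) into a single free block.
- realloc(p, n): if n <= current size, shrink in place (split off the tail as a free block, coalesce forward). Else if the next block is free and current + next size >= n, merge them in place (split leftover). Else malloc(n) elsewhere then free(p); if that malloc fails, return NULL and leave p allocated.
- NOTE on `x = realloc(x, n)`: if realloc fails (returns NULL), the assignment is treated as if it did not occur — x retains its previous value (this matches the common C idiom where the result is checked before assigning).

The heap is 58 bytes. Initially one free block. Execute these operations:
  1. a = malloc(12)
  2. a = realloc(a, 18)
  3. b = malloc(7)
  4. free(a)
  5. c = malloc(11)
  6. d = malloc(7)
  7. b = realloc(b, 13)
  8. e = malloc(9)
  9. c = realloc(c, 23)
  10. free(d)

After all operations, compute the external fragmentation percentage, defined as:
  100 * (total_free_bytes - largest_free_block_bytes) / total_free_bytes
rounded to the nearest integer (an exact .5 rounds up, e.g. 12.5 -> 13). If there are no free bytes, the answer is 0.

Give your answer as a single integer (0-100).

Answer: 28

Derivation:
Op 1: a = malloc(12) -> a = 0; heap: [0-11 ALLOC][12-57 FREE]
Op 2: a = realloc(a, 18) -> a = 0; heap: [0-17 ALLOC][18-57 FREE]
Op 3: b = malloc(7) -> b = 18; heap: [0-17 ALLOC][18-24 ALLOC][25-57 FREE]
Op 4: free(a) -> (freed a); heap: [0-17 FREE][18-24 ALLOC][25-57 FREE]
Op 5: c = malloc(11) -> c = 0; heap: [0-10 ALLOC][11-17 FREE][18-24 ALLOC][25-57 FREE]
Op 6: d = malloc(7) -> d = 11; heap: [0-10 ALLOC][11-17 ALLOC][18-24 ALLOC][25-57 FREE]
Op 7: b = realloc(b, 13) -> b = 18; heap: [0-10 ALLOC][11-17 ALLOC][18-30 ALLOC][31-57 FREE]
Op 8: e = malloc(9) -> e = 31; heap: [0-10 ALLOC][11-17 ALLOC][18-30 ALLOC][31-39 ALLOC][40-57 FREE]
Op 9: c = realloc(c, 23) -> NULL (c unchanged); heap: [0-10 ALLOC][11-17 ALLOC][18-30 ALLOC][31-39 ALLOC][40-57 FREE]
Op 10: free(d) -> (freed d); heap: [0-10 ALLOC][11-17 FREE][18-30 ALLOC][31-39 ALLOC][40-57 FREE]
Free blocks: [7 18] total_free=25 largest=18 -> 100*(25-18)/25 = 700/25 = 28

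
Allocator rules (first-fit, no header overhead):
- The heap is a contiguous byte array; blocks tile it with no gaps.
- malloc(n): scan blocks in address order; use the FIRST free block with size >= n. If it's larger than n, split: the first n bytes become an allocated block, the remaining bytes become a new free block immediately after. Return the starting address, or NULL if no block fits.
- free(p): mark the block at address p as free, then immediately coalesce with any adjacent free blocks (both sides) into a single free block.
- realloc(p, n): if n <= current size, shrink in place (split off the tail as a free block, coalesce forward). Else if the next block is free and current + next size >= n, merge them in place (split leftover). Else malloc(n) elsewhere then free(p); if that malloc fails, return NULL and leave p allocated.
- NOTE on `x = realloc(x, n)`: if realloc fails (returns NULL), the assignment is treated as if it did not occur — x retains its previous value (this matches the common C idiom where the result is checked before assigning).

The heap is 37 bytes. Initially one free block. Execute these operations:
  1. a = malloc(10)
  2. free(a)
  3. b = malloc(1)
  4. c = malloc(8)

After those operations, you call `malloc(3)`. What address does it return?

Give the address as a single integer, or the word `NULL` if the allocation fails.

Op 1: a = malloc(10) -> a = 0; heap: [0-9 ALLOC][10-36 FREE]
Op 2: free(a) -> (freed a); heap: [0-36 FREE]
Op 3: b = malloc(1) -> b = 0; heap: [0-0 ALLOC][1-36 FREE]
Op 4: c = malloc(8) -> c = 1; heap: [0-0 ALLOC][1-8 ALLOC][9-36 FREE]
malloc(3): first-fit scan over [0-0 ALLOC][1-8 ALLOC][9-36 FREE] -> 9

Answer: 9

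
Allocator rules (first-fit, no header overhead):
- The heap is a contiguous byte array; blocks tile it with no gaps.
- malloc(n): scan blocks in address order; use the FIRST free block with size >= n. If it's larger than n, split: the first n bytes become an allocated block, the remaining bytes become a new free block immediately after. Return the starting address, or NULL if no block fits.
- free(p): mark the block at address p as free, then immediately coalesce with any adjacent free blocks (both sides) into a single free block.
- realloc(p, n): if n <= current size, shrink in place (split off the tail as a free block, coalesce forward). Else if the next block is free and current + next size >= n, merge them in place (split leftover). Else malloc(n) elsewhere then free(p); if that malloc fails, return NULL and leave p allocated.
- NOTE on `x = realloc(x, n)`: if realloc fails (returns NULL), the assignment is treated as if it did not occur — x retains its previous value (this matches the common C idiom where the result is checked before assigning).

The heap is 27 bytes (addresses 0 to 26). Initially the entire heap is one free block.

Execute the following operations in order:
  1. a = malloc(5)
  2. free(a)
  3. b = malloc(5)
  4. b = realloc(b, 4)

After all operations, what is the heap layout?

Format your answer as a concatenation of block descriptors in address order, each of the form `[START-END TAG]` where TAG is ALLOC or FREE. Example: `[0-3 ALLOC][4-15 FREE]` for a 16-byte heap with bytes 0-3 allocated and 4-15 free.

Op 1: a = malloc(5) -> a = 0; heap: [0-4 ALLOC][5-26 FREE]
Op 2: free(a) -> (freed a); heap: [0-26 FREE]
Op 3: b = malloc(5) -> b = 0; heap: [0-4 ALLOC][5-26 FREE]
Op 4: b = realloc(b, 4) -> b = 0; heap: [0-3 ALLOC][4-26 FREE]

Answer: [0-3 ALLOC][4-26 FREE]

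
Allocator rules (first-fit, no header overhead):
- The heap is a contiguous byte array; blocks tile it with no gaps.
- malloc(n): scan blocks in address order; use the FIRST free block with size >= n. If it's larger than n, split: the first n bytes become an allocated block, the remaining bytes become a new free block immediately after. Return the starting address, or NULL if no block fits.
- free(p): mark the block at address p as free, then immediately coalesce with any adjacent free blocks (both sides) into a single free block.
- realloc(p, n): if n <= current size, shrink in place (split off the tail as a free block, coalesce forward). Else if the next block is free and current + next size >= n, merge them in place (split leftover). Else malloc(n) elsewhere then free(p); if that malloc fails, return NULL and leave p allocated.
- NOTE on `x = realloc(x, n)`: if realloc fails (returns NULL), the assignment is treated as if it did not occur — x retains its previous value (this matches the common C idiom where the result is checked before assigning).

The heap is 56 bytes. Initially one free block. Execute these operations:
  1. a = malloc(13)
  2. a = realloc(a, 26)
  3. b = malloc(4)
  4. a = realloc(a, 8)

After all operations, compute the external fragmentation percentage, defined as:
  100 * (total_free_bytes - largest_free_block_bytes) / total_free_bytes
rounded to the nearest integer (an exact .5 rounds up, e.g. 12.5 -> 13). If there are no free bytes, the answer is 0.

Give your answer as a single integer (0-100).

Answer: 41

Derivation:
Op 1: a = malloc(13) -> a = 0; heap: [0-12 ALLOC][13-55 FREE]
Op 2: a = realloc(a, 26) -> a = 0; heap: [0-25 ALLOC][26-55 FREE]
Op 3: b = malloc(4) -> b = 26; heap: [0-25 ALLOC][26-29 ALLOC][30-55 FREE]
Op 4: a = realloc(a, 8) -> a = 0; heap: [0-7 ALLOC][8-25 FREE][26-29 ALLOC][30-55 FREE]
Free blocks: [18 26] total_free=44 largest=26 -> 100*(44-26)/44 = 1800/44 ≈ 40.909 -> rounds to 41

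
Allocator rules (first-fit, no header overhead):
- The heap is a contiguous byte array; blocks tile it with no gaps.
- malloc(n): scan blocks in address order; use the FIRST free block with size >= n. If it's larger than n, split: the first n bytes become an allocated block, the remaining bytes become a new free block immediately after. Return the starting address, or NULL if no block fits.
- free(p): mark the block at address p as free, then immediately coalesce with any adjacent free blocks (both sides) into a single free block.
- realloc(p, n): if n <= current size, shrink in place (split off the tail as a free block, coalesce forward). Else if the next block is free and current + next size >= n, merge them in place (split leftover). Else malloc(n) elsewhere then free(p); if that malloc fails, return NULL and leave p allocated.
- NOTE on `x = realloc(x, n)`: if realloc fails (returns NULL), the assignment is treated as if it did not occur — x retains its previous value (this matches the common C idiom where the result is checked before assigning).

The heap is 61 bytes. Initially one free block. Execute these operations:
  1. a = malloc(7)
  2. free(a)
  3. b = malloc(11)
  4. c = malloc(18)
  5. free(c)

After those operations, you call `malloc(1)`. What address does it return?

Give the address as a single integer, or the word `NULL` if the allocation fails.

Op 1: a = malloc(7) -> a = 0; heap: [0-6 ALLOC][7-60 FREE]
Op 2: free(a) -> (freed a); heap: [0-60 FREE]
Op 3: b = malloc(11) -> b = 0; heap: [0-10 ALLOC][11-60 FREE]
Op 4: c = malloc(18) -> c = 11; heap: [0-10 ALLOC][11-28 ALLOC][29-60 FREE]
Op 5: free(c) -> (freed c); heap: [0-10 ALLOC][11-60 FREE]
malloc(1): first-fit scan over [0-10 ALLOC][11-60 FREE] -> 11

Answer: 11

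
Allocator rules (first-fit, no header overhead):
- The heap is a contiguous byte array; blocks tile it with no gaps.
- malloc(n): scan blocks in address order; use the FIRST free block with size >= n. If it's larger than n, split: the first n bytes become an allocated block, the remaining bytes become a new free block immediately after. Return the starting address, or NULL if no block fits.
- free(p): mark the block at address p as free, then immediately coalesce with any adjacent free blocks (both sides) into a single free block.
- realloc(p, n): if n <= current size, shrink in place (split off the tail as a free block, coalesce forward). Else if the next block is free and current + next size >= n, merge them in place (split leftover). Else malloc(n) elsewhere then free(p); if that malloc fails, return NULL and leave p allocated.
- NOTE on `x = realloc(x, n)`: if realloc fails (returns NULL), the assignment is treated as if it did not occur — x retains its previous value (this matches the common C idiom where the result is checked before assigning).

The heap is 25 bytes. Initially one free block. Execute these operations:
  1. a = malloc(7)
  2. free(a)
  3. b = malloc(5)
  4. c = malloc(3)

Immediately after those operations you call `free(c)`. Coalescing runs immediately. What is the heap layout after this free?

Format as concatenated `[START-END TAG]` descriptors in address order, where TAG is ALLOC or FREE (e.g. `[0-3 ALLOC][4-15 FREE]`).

Answer: [0-4 ALLOC][5-24 FREE]

Derivation:
Op 1: a = malloc(7) -> a = 0; heap: [0-6 ALLOC][7-24 FREE]
Op 2: free(a) -> (freed a); heap: [0-24 FREE]
Op 3: b = malloc(5) -> b = 0; heap: [0-4 ALLOC][5-24 FREE]
Op 4: c = malloc(3) -> c = 5; heap: [0-4 ALLOC][5-7 ALLOC][8-24 FREE]
free(c): c = 5 -> block [5-7 ALLOC]; mark free, coalesce with adjacent free neighbors -> [0-4 ALLOC][5-24 FREE]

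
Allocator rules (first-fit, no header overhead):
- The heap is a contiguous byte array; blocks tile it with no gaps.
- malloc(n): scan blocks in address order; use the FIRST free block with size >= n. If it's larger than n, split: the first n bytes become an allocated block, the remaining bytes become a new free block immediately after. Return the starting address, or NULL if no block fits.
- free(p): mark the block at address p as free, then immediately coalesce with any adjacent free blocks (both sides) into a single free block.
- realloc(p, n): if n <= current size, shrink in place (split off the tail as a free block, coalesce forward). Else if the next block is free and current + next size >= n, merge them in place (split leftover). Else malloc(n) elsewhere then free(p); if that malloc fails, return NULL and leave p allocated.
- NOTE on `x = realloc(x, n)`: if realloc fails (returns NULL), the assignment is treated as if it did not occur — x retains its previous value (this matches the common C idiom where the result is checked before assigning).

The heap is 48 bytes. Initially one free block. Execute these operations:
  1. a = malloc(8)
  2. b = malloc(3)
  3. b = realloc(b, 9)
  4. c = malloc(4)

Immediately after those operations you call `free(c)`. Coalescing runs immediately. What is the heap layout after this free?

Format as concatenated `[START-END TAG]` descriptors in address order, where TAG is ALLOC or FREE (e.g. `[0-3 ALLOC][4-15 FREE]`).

Answer: [0-7 ALLOC][8-16 ALLOC][17-47 FREE]

Derivation:
Op 1: a = malloc(8) -> a = 0; heap: [0-7 ALLOC][8-47 FREE]
Op 2: b = malloc(3) -> b = 8; heap: [0-7 ALLOC][8-10 ALLOC][11-47 FREE]
Op 3: b = realloc(b, 9) -> b = 8; heap: [0-7 ALLOC][8-16 ALLOC][17-47 FREE]
Op 4: c = malloc(4) -> c = 17; heap: [0-7 ALLOC][8-16 ALLOC][17-20 ALLOC][21-47 FREE]
free(c): c = 17 -> block [17-20 ALLOC]; mark free, coalesce with adjacent free neighbors -> [0-7 ALLOC][8-16 ALLOC][17-47 FREE]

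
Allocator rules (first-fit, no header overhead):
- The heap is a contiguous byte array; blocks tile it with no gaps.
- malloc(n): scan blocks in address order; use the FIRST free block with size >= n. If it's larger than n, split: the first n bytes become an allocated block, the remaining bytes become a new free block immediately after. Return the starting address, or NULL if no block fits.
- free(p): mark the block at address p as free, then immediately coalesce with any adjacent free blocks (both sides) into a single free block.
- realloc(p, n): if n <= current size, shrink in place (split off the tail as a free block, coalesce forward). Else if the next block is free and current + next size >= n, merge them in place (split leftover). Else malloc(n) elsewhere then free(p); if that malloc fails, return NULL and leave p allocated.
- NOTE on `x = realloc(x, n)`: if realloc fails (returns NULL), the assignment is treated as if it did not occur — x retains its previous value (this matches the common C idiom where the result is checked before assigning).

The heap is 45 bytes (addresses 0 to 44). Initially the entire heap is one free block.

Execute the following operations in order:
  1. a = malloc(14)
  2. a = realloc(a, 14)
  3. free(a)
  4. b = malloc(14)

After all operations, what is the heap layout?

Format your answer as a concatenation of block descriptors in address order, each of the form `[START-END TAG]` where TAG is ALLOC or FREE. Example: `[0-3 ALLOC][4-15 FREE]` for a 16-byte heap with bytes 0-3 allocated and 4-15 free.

Answer: [0-13 ALLOC][14-44 FREE]

Derivation:
Op 1: a = malloc(14) -> a = 0; heap: [0-13 ALLOC][14-44 FREE]
Op 2: a = realloc(a, 14) -> a = 0; heap: [0-13 ALLOC][14-44 FREE]
Op 3: free(a) -> (freed a); heap: [0-44 FREE]
Op 4: b = malloc(14) -> b = 0; heap: [0-13 ALLOC][14-44 FREE]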